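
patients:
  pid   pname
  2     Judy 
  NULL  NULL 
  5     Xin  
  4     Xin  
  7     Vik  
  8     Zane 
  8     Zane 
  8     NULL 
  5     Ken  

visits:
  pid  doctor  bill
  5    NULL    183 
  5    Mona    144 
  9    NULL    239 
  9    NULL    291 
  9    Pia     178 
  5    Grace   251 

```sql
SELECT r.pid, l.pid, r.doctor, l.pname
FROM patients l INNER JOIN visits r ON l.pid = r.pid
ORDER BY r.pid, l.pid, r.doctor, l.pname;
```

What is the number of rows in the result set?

6

INNER JOIN keeps only pairs where the ON condition holds.
Matching on l.pid = r.pid. A NULL in a compared column never satisfies the condition.
- l (pid=2) has no partner → excluded.
- l (pid=NULL) has no partner → excluded.
- l (pid=5) pairs with 3 row(s) of r.
- l (pid=4) has no partner → excluded.
- l (pid=7) has no partner → excluded.
- l (pid=8) has no partner → excluded.
- l (pid=8) has no partner → excluded.
- l (pid=8) has no partner → excluded.
- l (pid=5) pairs with 3 row(s) of r.
Total: 6 rows.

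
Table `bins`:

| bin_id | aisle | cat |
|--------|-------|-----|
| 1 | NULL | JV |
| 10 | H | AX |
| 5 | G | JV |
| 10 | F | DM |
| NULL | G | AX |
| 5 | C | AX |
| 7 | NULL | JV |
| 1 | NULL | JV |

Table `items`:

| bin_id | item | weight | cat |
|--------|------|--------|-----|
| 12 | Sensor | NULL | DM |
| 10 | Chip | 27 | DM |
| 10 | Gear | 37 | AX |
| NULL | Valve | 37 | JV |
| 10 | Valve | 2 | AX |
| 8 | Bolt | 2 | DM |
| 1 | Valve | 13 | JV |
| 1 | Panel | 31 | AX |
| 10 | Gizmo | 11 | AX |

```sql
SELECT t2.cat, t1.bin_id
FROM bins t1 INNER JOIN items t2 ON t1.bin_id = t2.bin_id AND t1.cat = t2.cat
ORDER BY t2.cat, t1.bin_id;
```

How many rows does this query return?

6

INNER JOIN keeps only pairs where the ON condition holds.
Matching on t1.bin_id = t2.bin_id AND t1.cat = t2.cat. A NULL in a compared column never satisfies the condition.
- bin_id=1, cat=JV: 1 matching t2 row(s), so 1 row(s) emitted.
- bin_id=10, cat=AX: 3 matching t2 row(s), so 3 row(s) emitted.
- bin_id=5, cat=JV: no matching t2 row, dropped.
- bin_id=10, cat=DM: 1 matching t2 row(s), so 1 row(s) emitted.
- bin_id=NULL, cat=AX: no matching t2 row, dropped.
- bin_id=5, cat=AX: no matching t2 row, dropped.
- bin_id=7, cat=JV: no matching t2 row, dropped.
- bin_id=1, cat=JV: 1 matching t2 row(s), so 1 row(s) emitted.
Total: 6 rows.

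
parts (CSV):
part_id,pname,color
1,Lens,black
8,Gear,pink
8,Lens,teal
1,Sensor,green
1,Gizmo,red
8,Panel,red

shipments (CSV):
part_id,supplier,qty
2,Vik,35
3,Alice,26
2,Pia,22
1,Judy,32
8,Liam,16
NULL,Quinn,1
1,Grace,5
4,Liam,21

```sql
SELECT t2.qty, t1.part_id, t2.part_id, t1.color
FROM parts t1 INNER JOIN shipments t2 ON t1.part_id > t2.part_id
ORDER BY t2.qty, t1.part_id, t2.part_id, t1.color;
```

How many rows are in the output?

18

INNER JOIN keeps only pairs where the ON condition holds.
Matching on t1.part_id > t2.part_id. A NULL in a compared column never satisfies the condition.
- t1 row (part_id=1): no match → dropped.
- t1 row (part_id=8): matches 6 t2 row(s) → 6 output row(s).
- t1 row (part_id=8): matches 6 t2 row(s) → 6 output row(s).
- t1 row (part_id=1): no match → dropped.
- t1 row (part_id=1): no match → dropped.
- t1 row (part_id=8): matches 6 t2 row(s) → 6 output row(s).
Total: 18 rows.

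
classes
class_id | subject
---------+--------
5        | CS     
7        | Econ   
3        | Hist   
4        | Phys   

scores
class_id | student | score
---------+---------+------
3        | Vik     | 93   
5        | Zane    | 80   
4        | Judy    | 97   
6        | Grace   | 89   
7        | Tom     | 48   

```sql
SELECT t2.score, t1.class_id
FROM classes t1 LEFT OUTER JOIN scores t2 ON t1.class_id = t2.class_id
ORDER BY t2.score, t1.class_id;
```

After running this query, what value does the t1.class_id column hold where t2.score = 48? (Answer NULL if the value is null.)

LEFT JOIN keeps every row from `classes`; unmatched rows get NULL for `scores`'s columns.
Matching on t1.class_id = t2.class_id.
- t1[0] class_id=5 → 1 match(es) in t2 → 1 row(s).
- t1[1] class_id=7 → 1 match(es) in t2 → 1 row(s).
- t1[2] class_id=3 → 1 match(es) in t2 → 1 row(s).
- t1[3] class_id=4 → 1 match(es) in t2 → 1 row(s).

7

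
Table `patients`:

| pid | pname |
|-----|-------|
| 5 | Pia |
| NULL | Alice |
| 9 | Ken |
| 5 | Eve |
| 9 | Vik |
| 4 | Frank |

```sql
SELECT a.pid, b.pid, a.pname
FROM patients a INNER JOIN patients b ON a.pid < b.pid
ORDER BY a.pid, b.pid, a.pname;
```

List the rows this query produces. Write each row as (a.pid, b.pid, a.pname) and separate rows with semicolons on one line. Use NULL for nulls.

(4, 5, Frank); (4, 5, Frank); (4, 9, Frank); (4, 9, Frank); (5, 9, Eve); (5, 9, Eve); (5, 9, Pia); (5, 9, Pia)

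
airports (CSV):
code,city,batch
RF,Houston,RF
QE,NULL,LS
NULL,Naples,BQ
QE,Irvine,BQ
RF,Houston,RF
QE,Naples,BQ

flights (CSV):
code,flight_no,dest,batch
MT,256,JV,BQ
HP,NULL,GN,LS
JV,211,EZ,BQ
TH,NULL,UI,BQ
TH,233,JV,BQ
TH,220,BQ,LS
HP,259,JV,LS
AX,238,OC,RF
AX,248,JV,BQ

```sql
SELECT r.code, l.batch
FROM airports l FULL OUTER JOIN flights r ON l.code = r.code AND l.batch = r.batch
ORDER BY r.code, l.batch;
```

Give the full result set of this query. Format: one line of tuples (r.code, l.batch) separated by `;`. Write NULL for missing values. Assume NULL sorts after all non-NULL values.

FULL OUTER JOIN keeps every row from both sides; unmatched rows get NULL for the other side's columns.
Matching on l.code = r.code AND l.batch = r.batch. A NULL in a compared column never satisfies the condition.
- l (code=RF, batch=RF) has no partner → padded with NULL.
- l (code=QE, batch=LS) has no partner → padded with NULL.
- l (code=NULL, batch=BQ) has no partner → padded with NULL.
- l (code=QE, batch=BQ) has no partner → padded with NULL.
- l (code=RF, batch=RF) has no partner → padded with NULL.
- l (code=QE, batch=BQ) has no partner → padded with NULL.
- 9 row(s) from r found no l partner → padded with NULL.

(AX, NULL); (AX, NULL); (HP, NULL); (HP, NULL); (JV, NULL); (MT, NULL); (TH, NULL); (TH, NULL); (TH, NULL); (NULL, BQ); (NULL, BQ); (NULL, BQ); (NULL, LS); (NULL, RF); (NULL, RF)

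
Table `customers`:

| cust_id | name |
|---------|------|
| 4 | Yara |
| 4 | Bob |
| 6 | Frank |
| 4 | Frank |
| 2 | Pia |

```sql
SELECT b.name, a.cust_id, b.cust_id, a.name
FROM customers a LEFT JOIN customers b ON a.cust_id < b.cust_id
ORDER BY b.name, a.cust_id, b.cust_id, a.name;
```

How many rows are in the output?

8

LEFT JOIN keeps every row from `customers a`; unmatched rows get NULL for `customers b`'s columns.
Matching on a.cust_id < b.cust_id.
- a[0] cust_id=4 → 1 match(es) in b → 1 row(s).
- a[1] cust_id=4 → 1 match(es) in b → 1 row(s).
- a[2] cust_id=6 → no match; kept with NULLs on the b side.
- a[3] cust_id=4 → 1 match(es) in b → 1 row(s).
- a[4] cust_id=2 → 4 match(es) in b → 4 row(s).
Total: 7 matched + 1 padded = 8 rows.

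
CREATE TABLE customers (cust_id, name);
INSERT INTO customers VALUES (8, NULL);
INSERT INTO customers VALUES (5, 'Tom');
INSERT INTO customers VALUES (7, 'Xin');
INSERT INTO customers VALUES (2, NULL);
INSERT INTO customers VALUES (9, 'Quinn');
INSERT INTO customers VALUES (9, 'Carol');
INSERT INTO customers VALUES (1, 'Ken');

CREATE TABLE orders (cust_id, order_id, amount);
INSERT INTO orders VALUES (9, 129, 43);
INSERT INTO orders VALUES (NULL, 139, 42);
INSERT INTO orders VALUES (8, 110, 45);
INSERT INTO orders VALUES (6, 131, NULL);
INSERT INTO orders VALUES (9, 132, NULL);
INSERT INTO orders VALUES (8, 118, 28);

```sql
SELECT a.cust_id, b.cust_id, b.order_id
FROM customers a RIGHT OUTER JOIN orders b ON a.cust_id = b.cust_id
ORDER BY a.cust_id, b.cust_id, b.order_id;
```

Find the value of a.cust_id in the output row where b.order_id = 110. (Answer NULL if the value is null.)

RIGHT JOIN keeps every row from `orders`; unmatched rows get NULL for `customers`'s columns.
Matching on a.cust_id = b.cust_id. A NULL in a compared column never satisfies the condition.
Matched pairs: 6; unmatched b rows kept: 2.

8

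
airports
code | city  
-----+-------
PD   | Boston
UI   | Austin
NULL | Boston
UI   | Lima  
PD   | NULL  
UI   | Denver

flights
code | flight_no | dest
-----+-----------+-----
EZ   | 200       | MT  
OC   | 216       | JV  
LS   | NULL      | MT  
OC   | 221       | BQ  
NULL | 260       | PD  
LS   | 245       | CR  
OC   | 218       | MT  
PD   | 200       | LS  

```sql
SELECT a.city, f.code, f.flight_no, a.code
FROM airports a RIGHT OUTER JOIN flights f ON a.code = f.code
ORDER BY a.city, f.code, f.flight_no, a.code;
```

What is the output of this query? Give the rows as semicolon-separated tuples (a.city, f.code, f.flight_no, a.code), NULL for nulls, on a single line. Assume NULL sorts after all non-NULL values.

RIGHT JOIN keeps every row from `flights`; unmatched rows get NULL for `airports`'s columns.
Matching on a.code = f.code. A NULL in a compared column never satisfies the condition.
Matched pairs: 2; unmatched f rows kept: 7.

(Boston, PD, 200, PD); (NULL, EZ, 200, NULL); (NULL, LS, 245, NULL); (NULL, LS, NULL, NULL); (NULL, OC, 216, NULL); (NULL, OC, 218, NULL); (NULL, OC, 221, NULL); (NULL, PD, 200, PD); (NULL, NULL, 260, NULL)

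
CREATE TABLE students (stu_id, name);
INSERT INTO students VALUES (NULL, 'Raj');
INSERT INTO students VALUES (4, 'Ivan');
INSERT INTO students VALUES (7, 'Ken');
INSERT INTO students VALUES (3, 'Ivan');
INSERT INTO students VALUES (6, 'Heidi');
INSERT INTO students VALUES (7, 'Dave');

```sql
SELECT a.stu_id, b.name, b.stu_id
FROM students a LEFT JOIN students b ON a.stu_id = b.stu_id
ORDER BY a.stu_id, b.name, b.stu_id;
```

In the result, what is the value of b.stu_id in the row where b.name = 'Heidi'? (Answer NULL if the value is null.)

LEFT JOIN keeps every row from `students a`; unmatched rows get NULL for `students b`'s columns.
Matching on a.stu_id = b.stu_id. A NULL in a compared column never satisfies the condition.
- stu_id=NULL: no b row matches, row kept with b columns NULL.
- stu_id=4: 1 matching b row(s), so 1 row(s) emitted.
- stu_id=7: 2 matching b row(s), so 2 row(s) emitted.
- stu_id=3: 1 matching b row(s), so 1 row(s) emitted.
- stu_id=6: 1 matching b row(s), so 1 row(s) emitted.
- stu_id=7: 2 matching b row(s), so 2 row(s) emitted.

6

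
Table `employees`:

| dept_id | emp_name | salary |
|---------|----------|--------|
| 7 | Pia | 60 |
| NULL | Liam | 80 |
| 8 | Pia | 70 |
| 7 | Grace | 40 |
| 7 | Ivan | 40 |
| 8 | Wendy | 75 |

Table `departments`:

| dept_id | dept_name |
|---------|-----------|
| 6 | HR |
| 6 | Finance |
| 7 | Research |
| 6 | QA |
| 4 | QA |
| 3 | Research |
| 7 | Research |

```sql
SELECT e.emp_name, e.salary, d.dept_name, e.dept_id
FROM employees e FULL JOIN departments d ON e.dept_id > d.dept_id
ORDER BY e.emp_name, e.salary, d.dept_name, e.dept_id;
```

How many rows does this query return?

30

FULL OUTER JOIN keeps every row from both sides; unmatched rows get NULL for the other side's columns.
Matching on e.dept_id > d.dept_id. A NULL in a compared column never satisfies the condition.
- e[0] dept_id=7 → 5 match(es) in d → 5 row(s).
- e[1] dept_id=NULL → no match; kept with NULLs on the d side.
- e[2] dept_id=8 → 7 match(es) in d → 7 row(s).
- e[3] dept_id=7 → 5 match(es) in d → 5 row(s).
- e[4] dept_id=7 → 5 match(es) in d → 5 row(s).
- e[5] dept_id=8 → 7 match(es) in d → 7 row(s).
Total: 29 matched + 1 padded = 30 rows.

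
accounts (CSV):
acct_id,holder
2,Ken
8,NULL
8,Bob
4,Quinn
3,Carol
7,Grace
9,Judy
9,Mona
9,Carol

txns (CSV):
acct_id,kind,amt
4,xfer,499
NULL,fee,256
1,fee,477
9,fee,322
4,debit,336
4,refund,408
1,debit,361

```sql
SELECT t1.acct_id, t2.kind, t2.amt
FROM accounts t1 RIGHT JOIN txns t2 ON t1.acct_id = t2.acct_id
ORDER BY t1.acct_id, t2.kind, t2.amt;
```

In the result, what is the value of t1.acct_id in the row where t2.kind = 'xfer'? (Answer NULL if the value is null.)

RIGHT JOIN keeps every row from `txns`; unmatched rows get NULL for `accounts`'s columns.
Matching on t1.acct_id = t2.acct_id. A NULL in a compared column never satisfies the condition.
Matched pairs: 6; unmatched t2 rows kept: 3.

4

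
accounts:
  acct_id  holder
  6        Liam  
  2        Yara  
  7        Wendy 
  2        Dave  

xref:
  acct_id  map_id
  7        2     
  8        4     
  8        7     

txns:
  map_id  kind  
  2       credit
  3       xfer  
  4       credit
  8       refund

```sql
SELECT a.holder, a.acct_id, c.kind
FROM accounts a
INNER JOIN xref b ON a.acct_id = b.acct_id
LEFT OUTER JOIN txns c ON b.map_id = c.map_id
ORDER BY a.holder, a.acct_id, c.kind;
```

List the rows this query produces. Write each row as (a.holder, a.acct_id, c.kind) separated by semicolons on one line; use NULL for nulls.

(Wendy, 7, credit)

Joins associate left-to-right: accounts INNER JOIN xref on acct_id gives 1 intermediate row(s).
Then LEFT JOIN `txns c` on map_id: each of those 1 rows is kept; rows whose b.map_id has no match in c get NULL for c's columns.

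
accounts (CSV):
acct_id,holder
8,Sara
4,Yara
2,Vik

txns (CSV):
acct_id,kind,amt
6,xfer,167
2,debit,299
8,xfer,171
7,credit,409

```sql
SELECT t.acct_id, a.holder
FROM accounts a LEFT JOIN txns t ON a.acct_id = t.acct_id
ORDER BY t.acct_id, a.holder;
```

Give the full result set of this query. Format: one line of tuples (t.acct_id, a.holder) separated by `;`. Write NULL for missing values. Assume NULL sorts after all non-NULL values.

LEFT JOIN keeps every row from `accounts`; unmatched rows get NULL for `txns`'s columns.
Matching on a.acct_id = t.acct_id.
- a (acct_id=8) pairs with 1 row(s) of t.
- a (acct_id=4) has no partner → padded with NULL.
- a (acct_id=2) pairs with 1 row(s) of t.
After projecting and ordering:
t.acct_id | a.holder
2 | Vik
8 | Sara
NULL | Yara

(2, Vik); (8, Sara); (NULL, Yara)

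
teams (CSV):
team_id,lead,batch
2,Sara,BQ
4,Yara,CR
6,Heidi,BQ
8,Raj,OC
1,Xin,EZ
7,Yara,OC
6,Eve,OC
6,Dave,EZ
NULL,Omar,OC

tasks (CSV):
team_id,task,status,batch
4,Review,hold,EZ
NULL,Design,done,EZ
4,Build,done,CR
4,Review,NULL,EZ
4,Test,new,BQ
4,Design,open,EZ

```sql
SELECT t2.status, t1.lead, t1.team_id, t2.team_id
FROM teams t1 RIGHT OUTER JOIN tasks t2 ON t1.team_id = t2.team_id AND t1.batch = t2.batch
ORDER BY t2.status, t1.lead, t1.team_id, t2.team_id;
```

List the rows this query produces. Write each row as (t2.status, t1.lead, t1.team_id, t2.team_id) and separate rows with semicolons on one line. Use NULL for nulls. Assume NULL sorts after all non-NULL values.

RIGHT JOIN keeps every row from `tasks`; unmatched rows get NULL for `teams`'s columns.
Matching on t1.team_id = t2.team_id AND t1.batch = t2.batch. A NULL in a compared column never satisfies the condition.
- team_id=2, batch=BQ: no matching t2 row.
- team_id=4, batch=CR: 1 matching t2 row(s), so 1 row(s) emitted.
- team_id=6, batch=BQ: no matching t2 row.
- team_id=8, batch=OC: no matching t2 row.
- team_id=1, batch=EZ: no matching t2 row.
- team_id=7, batch=OC: no matching t2 row.
- team_id=6, batch=OC: no matching t2 row.
- team_id=6, batch=EZ: no matching t2 row.
- team_id=NULL, batch=OC: no matching t2 row.
- 5 row(s) from t2 found no t1 partner → padded with NULL.
After projecting and ordering:
t2.status | t1.lead | t1.team_id | t2.team_id
done | Yara | 4 | 4
done | NULL | NULL | NULL
hold | NULL | NULL | 4
new | NULL | NULL | 4
open | NULL | NULL | 4
NULL | NULL | NULL | 4

(done, Yara, 4, 4); (done, NULL, NULL, NULL); (hold, NULL, NULL, 4); (new, NULL, NULL, 4); (open, NULL, NULL, 4); (NULL, NULL, NULL, 4)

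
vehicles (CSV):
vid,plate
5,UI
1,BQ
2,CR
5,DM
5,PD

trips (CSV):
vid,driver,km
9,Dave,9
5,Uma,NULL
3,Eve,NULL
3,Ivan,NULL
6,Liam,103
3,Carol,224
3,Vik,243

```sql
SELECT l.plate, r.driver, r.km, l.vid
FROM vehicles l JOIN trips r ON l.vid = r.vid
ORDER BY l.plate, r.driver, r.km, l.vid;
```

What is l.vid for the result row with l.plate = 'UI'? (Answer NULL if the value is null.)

INNER JOIN keeps only pairs where the ON condition holds.
Matching on l.vid = r.vid.
- vid=5: 1 matching r row(s), so 1 row(s) emitted.
- vid=1: no matching r row, dropped.
- vid=2: no matching r row, dropped.
- vid=5: 1 matching r row(s), so 1 row(s) emitted.
- vid=5: 1 matching r row(s), so 1 row(s) emitted.

5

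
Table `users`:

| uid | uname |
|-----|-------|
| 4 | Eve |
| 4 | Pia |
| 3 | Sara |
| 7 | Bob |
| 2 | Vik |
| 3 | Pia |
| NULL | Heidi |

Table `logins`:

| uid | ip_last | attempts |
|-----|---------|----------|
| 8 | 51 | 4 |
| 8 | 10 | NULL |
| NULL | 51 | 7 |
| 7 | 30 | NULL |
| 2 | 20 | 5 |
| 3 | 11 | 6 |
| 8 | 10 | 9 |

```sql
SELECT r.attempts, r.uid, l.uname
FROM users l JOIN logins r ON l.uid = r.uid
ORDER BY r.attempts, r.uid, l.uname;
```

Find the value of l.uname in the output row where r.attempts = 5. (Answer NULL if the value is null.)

INNER JOIN keeps only pairs where the ON condition holds.
Matching on l.uid = r.uid. A NULL in a compared column never satisfies the condition.
- uid=4: no matching r row, dropped.
- uid=4: no matching r row, dropped.
- uid=3: 1 matching r row(s), so 1 row(s) emitted.
- uid=7: 1 matching r row(s), so 1 row(s) emitted.
- uid=2: 1 matching r row(s), so 1 row(s) emitted.
- uid=3: 1 matching r row(s), so 1 row(s) emitted.
- uid=NULL: no matching r row, dropped.

Vik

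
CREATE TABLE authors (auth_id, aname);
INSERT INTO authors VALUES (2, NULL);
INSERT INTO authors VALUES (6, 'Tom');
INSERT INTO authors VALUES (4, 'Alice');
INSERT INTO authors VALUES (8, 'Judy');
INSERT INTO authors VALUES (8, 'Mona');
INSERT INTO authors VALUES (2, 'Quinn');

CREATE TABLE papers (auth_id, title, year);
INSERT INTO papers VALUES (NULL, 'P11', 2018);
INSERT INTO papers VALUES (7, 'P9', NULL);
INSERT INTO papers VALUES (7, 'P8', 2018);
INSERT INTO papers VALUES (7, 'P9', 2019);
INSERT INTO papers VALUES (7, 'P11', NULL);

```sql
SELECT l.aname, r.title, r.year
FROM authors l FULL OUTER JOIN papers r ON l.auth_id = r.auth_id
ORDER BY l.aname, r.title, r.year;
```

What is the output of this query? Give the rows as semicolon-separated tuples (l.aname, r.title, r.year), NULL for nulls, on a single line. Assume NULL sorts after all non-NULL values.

(Alice, NULL, NULL); (Judy, NULL, NULL); (Mona, NULL, NULL); (Quinn, NULL, NULL); (Tom, NULL, NULL); (NULL, P11, 2018); (NULL, P11, NULL); (NULL, P8, 2018); (NULL, P9, 2019); (NULL, P9, NULL); (NULL, NULL, NULL)

FULL OUTER JOIN keeps every row from both sides; unmatched rows get NULL for the other side's columns.
Matching on l.auth_id = r.auth_id. A NULL in a compared column never satisfies the condition.
- auth_id=2: no r row matches, row kept with r columns NULL.
- auth_id=6: no r row matches, row kept with r columns NULL.
- auth_id=4: no r row matches, row kept with r columns NULL.
- auth_id=8: no r row matches, row kept with r columns NULL.
- auth_id=8: no r row matches, row kept with r columns NULL.
- auth_id=2: no r row matches, row kept with r columns NULL.
- 5 row(s) from r found no l partner → padded with NULL.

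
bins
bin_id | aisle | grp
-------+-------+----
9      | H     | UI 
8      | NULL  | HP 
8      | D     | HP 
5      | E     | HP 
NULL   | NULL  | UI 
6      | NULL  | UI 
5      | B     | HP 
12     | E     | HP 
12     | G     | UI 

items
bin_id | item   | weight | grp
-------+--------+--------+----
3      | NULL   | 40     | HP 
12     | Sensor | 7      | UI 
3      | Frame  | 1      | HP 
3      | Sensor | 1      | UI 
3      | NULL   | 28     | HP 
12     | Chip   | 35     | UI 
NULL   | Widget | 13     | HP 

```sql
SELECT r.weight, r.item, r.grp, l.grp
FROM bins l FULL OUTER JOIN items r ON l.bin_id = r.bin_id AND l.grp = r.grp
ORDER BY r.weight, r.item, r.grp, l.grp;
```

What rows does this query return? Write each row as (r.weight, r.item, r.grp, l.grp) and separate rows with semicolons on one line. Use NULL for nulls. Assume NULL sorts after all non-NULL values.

FULL OUTER JOIN keeps every row from both sides; unmatched rows get NULL for the other side's columns.
Matching on l.bin_id = r.bin_id AND l.grp = r.grp. A NULL in a compared column never satisfies the condition.
Matched pairs: 2; unmatched l rows kept: 8; unmatched r rows kept: 5.

(1, Frame, HP, NULL); (1, Sensor, UI, NULL); (7, Sensor, UI, UI); (13, Widget, HP, NULL); (28, NULL, HP, NULL); (35, Chip, UI, UI); (40, NULL, HP, NULL); (NULL, NULL, NULL, HP); (NULL, NULL, NULL, HP); (NULL, NULL, NULL, HP); (NULL, NULL, NULL, HP); (NULL, NULL, NULL, HP); (NULL, NULL, NULL, UI); (NULL, NULL, NULL, UI); (NULL, NULL, NULL, UI)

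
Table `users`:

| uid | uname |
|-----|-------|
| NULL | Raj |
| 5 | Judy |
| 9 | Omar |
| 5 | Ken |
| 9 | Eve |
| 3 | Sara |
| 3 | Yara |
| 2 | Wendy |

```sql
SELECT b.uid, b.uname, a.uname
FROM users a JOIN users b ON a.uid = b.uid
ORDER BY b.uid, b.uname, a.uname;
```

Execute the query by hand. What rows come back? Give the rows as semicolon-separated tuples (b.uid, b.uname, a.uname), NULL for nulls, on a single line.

(2, Wendy, Wendy); (3, Sara, Sara); (3, Sara, Yara); (3, Yara, Sara); (3, Yara, Yara); (5, Judy, Judy); (5, Judy, Ken); (5, Ken, Judy); (5, Ken, Ken); (9, Eve, Eve); (9, Eve, Omar); (9, Omar, Eve); (9, Omar, Omar)

INNER JOIN keeps only pairs where the ON condition holds.
Matching on a.uid = b.uid. A NULL in a compared column never satisfies the condition.
- a (uid=NULL) has no partner → excluded.
- a (uid=5) pairs with 2 row(s) of b.
- a (uid=9) pairs with 2 row(s) of b.
- a (uid=5) pairs with 2 row(s) of b.
- a (uid=9) pairs with 2 row(s) of b.
- a (uid=3) pairs with 2 row(s) of b.
- a (uid=3) pairs with 2 row(s) of b.
- a (uid=2) pairs with 1 row(s) of b.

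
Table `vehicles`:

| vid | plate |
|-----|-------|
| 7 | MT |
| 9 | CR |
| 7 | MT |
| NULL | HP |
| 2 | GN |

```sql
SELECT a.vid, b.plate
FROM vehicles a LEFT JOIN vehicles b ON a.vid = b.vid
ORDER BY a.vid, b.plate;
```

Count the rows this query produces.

LEFT JOIN keeps every row from `vehicles a`; unmatched rows get NULL for `vehicles b`'s columns.
Matching on a.vid = b.vid. A NULL in a compared column never satisfies the condition.
Matched pairs: 6; unmatched a rows kept: 1.
Total: 6 matched + 1 padded = 7 rows.

7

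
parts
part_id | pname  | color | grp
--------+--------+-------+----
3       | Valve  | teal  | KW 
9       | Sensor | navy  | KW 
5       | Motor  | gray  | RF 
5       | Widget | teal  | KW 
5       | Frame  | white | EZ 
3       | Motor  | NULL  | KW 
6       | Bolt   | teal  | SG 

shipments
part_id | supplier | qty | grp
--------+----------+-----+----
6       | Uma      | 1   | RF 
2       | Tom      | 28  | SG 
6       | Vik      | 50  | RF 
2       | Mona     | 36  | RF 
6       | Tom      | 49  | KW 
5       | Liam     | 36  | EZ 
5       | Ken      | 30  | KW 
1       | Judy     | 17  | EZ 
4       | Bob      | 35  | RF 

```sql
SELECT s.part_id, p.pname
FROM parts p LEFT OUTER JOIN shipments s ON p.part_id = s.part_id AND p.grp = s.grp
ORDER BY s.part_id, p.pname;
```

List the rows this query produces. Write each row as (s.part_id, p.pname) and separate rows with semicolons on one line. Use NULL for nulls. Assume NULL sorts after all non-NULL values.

LEFT JOIN keeps every row from `parts`; unmatched rows get NULL for `shipments`'s columns.
Matching on p.part_id = s.part_id AND p.grp = s.grp.
Matched pairs: 2; unmatched p rows kept: 5.

(5, Frame); (5, Widget); (NULL, Bolt); (NULL, Motor); (NULL, Motor); (NULL, Sensor); (NULL, Valve)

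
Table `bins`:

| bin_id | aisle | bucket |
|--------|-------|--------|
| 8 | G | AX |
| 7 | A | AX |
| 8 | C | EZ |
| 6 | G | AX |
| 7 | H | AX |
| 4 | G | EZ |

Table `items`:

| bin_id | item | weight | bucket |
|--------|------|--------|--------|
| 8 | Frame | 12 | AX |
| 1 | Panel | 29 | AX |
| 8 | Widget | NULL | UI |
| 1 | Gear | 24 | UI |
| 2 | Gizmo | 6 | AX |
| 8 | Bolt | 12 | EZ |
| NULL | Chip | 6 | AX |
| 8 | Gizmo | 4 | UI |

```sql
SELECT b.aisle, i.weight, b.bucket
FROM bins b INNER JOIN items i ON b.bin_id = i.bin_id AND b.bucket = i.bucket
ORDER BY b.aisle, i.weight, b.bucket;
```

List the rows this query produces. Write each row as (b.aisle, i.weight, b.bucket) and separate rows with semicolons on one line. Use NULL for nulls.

(C, 12, EZ); (G, 12, AX)

INNER JOIN keeps only pairs where the ON condition holds.
Matching on b.bin_id = i.bin_id AND b.bucket = i.bucket. A NULL in a compared column never satisfies the condition.
- b row (bin_id=8, bucket=AX): matches 1 i row(s) → 1 output row(s).
- b row (bin_id=7, bucket=AX): no match → dropped.
- b row (bin_id=8, bucket=EZ): matches 1 i row(s) → 1 output row(s).
- b row (bin_id=6, bucket=AX): no match → dropped.
- b row (bin_id=7, bucket=AX): no match → dropped.
- b row (bin_id=4, bucket=EZ): no match → dropped.
After projecting and ordering:
b.aisle | i.weight | b.bucket
C | 12 | EZ
G | 12 | AX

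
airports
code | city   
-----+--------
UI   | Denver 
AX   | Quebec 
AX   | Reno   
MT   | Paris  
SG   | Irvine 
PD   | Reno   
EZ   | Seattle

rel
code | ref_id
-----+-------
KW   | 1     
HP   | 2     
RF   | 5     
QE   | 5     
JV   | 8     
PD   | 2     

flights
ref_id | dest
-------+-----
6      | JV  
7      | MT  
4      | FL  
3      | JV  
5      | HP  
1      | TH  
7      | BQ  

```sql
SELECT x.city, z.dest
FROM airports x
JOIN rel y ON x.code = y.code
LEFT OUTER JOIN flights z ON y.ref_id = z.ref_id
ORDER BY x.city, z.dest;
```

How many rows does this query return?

Joins associate left-to-right: airports INNER JOIN rel on code gives 1 intermediate row(s).
Then LEFT JOIN `flights z` on ref_id: each of those 1 rows is kept; rows whose y.ref_id has no match in z get NULL for z's columns.
Result: 1 row(s).

1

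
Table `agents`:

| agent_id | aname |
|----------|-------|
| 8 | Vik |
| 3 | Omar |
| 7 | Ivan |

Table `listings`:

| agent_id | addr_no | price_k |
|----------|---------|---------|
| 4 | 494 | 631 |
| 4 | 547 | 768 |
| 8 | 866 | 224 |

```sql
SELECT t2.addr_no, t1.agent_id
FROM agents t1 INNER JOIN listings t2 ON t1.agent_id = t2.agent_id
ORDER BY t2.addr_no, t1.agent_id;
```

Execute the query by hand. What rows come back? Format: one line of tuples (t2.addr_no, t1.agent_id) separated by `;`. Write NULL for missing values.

(866, 8)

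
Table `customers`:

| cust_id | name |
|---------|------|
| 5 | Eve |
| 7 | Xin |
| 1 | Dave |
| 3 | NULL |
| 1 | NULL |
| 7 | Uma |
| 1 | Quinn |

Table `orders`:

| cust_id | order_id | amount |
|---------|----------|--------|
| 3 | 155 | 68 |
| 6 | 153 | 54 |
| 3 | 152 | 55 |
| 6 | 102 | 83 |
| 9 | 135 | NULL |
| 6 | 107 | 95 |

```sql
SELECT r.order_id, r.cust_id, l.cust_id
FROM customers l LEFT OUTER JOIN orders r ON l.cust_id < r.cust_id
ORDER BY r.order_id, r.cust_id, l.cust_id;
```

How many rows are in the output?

LEFT JOIN keeps every row from `customers`; unmatched rows get NULL for `orders`'s columns.
Matching on l.cust_id < r.cust_id.
Matched pairs: 28; unmatched l rows kept: 0.
Total: 28 rows.

28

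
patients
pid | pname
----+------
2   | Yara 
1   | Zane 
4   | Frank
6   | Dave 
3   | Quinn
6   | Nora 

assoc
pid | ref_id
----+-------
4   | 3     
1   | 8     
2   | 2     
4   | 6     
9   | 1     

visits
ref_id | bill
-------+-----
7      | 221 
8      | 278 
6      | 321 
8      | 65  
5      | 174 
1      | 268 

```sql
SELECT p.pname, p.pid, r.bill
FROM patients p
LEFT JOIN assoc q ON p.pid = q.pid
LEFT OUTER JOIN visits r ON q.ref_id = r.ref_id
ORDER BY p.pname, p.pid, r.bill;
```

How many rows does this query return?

8

Joins associate left-to-right: patients LEFT JOIN assoc on pid gives 7 intermediate row(s).
Then LEFT JOIN `visits r` on ref_id: each of those 7 rows is kept; rows whose q.ref_id has no match in r get NULL for r's columns.
Result: 8 row(s).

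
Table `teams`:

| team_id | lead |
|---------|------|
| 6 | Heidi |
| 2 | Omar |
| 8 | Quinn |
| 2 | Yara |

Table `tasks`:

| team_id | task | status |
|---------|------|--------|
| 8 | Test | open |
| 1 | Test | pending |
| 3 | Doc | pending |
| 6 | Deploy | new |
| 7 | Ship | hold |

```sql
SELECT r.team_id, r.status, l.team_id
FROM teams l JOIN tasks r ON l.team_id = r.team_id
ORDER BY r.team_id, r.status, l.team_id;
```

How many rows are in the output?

INNER JOIN keeps only pairs where the ON condition holds.
Matching on l.team_id = r.team_id.
- l row (team_id=6): matches 1 r row(s) → 1 output row(s).
- l row (team_id=2): no match → dropped.
- l row (team_id=8): matches 1 r row(s) → 1 output row(s).
- l row (team_id=2): no match → dropped.
Total: 2 rows.

2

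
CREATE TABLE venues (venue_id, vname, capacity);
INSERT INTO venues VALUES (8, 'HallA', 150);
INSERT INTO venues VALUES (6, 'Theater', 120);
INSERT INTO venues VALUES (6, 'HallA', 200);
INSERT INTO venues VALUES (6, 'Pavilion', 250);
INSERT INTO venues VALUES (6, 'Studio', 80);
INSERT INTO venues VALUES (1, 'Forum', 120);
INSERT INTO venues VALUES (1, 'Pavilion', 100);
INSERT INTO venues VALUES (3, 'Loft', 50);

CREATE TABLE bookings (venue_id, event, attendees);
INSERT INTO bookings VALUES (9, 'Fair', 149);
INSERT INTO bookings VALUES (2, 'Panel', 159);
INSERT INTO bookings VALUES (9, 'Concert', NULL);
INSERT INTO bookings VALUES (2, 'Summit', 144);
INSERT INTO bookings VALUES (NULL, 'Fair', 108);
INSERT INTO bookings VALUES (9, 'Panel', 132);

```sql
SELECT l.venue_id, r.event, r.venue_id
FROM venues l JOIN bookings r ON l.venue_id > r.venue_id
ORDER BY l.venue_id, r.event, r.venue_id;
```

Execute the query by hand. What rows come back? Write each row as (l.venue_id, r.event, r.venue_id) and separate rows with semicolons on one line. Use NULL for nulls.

INNER JOIN keeps only pairs where the ON condition holds.
Matching on l.venue_id > r.venue_id. A NULL in a compared column never satisfies the condition.
Matched pairs: 12.

(3, Panel, 2); (3, Summit, 2); (6, Panel, 2); (6, Panel, 2); (6, Panel, 2); (6, Panel, 2); (6, Summit, 2); (6, Summit, 2); (6, Summit, 2); (6, Summit, 2); (8, Panel, 2); (8, Summit, 2)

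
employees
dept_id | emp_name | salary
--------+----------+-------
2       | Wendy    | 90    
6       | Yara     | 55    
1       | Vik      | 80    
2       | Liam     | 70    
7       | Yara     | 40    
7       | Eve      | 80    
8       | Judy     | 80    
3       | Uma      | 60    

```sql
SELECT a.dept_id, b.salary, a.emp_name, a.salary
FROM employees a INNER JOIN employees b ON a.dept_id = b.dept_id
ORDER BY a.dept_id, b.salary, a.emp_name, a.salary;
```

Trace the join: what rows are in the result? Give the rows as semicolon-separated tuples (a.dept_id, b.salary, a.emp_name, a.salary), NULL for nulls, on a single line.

(1, 80, Vik, 80); (2, 70, Liam, 70); (2, 70, Wendy, 90); (2, 90, Liam, 70); (2, 90, Wendy, 90); (3, 60, Uma, 60); (6, 55, Yara, 55); (7, 40, Eve, 80); (7, 40, Yara, 40); (7, 80, Eve, 80); (7, 80, Yara, 40); (8, 80, Judy, 80)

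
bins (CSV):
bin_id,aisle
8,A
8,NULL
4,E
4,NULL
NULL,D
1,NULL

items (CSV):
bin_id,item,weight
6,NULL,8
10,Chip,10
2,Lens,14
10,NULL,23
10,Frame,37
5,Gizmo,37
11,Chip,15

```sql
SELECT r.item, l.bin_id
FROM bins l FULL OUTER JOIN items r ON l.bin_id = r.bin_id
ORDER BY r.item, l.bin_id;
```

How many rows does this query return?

13

FULL OUTER JOIN keeps every row from both sides; unmatched rows get NULL for the other side's columns.
Matching on l.bin_id = r.bin_id. A NULL in a compared column never satisfies the condition.
Matched pairs: 0; unmatched l rows kept: 6; unmatched r rows kept: 7.
Total: 0 matched + 13 padded = 13 rows.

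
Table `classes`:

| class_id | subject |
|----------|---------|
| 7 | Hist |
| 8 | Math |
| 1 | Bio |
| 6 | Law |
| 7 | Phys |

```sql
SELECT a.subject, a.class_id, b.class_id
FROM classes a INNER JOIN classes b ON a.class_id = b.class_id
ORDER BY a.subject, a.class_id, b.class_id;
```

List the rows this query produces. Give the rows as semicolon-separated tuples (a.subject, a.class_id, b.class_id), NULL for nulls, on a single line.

(Bio, 1, 1); (Hist, 7, 7); (Hist, 7, 7); (Law, 6, 6); (Math, 8, 8); (Phys, 7, 7); (Phys, 7, 7)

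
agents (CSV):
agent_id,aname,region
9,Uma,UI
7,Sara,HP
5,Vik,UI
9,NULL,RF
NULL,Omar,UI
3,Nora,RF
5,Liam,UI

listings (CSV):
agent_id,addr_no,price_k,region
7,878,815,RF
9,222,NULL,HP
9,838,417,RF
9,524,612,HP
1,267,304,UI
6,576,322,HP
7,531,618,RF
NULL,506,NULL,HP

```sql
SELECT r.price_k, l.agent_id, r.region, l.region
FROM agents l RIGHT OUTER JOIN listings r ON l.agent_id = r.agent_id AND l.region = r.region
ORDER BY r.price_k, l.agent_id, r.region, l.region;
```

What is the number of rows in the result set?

8

RIGHT JOIN keeps every row from `listings`; unmatched rows get NULL for `agents`'s columns.
Matching on l.agent_id = r.agent_id AND l.region = r.region. A NULL in a compared column never satisfies the condition.
Matched pairs: 1; unmatched r rows kept: 7.
Total: 1 matched + 7 padded = 8 rows.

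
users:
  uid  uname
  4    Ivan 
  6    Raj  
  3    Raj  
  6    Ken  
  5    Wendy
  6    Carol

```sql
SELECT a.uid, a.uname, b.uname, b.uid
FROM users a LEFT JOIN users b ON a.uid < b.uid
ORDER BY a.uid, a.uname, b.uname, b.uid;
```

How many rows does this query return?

LEFT JOIN keeps every row from `users a`; unmatched rows get NULL for `users b`'s columns.
Matching on a.uid < b.uid.
Matched pairs: 12; unmatched a rows kept: 3.
Total: 12 matched + 3 padded = 15 rows.

15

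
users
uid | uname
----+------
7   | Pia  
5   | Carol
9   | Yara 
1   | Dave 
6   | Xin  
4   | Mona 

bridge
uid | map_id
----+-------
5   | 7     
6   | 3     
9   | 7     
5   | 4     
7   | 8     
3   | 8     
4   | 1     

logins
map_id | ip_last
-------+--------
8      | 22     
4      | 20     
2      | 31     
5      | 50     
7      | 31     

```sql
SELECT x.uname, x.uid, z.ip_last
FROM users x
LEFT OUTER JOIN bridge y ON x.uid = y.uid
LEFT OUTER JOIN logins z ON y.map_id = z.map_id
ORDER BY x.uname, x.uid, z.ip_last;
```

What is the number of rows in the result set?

7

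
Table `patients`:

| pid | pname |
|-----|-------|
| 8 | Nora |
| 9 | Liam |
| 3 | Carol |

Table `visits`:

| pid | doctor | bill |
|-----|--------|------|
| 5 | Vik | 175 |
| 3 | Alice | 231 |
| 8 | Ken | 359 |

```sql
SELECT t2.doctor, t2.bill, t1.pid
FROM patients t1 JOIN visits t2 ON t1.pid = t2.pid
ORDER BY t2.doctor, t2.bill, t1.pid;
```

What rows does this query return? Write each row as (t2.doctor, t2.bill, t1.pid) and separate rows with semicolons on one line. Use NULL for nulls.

INNER JOIN keeps only pairs where the ON condition holds.
Matching on t1.pid = t2.pid.
Matched pairs: 2.

(Alice, 231, 3); (Ken, 359, 8)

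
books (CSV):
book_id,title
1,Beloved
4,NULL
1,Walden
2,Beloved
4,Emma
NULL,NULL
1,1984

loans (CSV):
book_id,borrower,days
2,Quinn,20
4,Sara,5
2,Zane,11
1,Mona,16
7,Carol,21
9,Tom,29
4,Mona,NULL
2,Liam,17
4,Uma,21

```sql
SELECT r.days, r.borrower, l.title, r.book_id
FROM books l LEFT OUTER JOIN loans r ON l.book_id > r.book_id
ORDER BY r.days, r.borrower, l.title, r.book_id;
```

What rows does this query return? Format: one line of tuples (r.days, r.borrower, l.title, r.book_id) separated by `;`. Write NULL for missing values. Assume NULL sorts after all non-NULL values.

(11, Zane, Emma, 2); (11, Zane, NULL, 2); (16, Mona, Beloved, 1); (16, Mona, Emma, 1); (16, Mona, NULL, 1); (17, Liam, Emma, 2); (17, Liam, NULL, 2); (20, Quinn, Emma, 2); (20, Quinn, NULL, 2); (NULL, NULL, 1984, NULL); (NULL, NULL, Beloved, NULL); (NULL, NULL, Walden, NULL); (NULL, NULL, NULL, NULL)

LEFT JOIN keeps every row from `books`; unmatched rows get NULL for `loans`'s columns.
Matching on l.book_id > r.book_id. A NULL in a compared column never satisfies the condition.
Matched pairs: 9; unmatched l rows kept: 4.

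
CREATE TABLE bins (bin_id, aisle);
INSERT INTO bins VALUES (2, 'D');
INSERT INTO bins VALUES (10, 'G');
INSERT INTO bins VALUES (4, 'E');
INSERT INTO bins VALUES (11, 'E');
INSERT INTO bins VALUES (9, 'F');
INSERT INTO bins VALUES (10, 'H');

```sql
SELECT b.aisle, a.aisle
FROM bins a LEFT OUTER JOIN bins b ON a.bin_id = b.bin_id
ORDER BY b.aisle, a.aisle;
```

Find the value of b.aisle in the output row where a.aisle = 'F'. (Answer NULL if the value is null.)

F

LEFT JOIN keeps every row from `bins a`; unmatched rows get NULL for `bins b`'s columns.
Matching on a.bin_id = b.bin_id.
- a[0] bin_id=2 → 1 match(es) in b → 1 row(s).
- a[1] bin_id=10 → 2 match(es) in b → 2 row(s).
- a[2] bin_id=4 → 1 match(es) in b → 1 row(s).
- a[3] bin_id=11 → 1 match(es) in b → 1 row(s).
- a[4] bin_id=9 → 1 match(es) in b → 1 row(s).
- a[5] bin_id=10 → 2 match(es) in b → 2 row(s).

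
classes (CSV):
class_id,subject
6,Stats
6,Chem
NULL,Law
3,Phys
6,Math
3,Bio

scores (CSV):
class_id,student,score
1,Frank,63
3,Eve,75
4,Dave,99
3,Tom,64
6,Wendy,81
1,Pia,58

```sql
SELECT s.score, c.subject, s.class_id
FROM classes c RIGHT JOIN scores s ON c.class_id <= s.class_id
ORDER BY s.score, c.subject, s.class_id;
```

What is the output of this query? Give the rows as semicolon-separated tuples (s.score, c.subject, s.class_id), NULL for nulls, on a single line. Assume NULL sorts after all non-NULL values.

(58, NULL, 1); (63, NULL, 1); (64, Bio, 3); (64, Phys, 3); (75, Bio, 3); (75, Phys, 3); (81, Bio, 6); (81, Chem, 6); (81, Math, 6); (81, Phys, 6); (81, Stats, 6); (99, Bio, 4); (99, Phys, 4)

RIGHT JOIN keeps every row from `scores`; unmatched rows get NULL for `classes`'s columns.
Matching on c.class_id <= s.class_id. A NULL in a compared column never satisfies the condition.
- c (class_id=6) pairs with 1 row(s) of s.
- c (class_id=6) pairs with 1 row(s) of s.
- c (class_id=NULL) has no partner in s.
- c (class_id=3) pairs with 4 row(s) of s.
- c (class_id=6) pairs with 1 row(s) of s.
- c (class_id=3) pairs with 4 row(s) of s.
- 2 row(s) from s found no c partner → padded with NULL.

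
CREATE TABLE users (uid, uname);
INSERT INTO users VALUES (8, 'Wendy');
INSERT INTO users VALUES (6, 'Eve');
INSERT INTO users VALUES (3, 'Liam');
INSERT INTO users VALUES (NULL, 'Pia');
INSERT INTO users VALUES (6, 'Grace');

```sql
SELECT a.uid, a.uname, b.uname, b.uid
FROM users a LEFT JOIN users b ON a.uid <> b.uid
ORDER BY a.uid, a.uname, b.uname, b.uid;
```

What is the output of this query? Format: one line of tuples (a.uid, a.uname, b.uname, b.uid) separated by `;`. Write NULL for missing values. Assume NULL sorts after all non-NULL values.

LEFT JOIN keeps every row from `users a`; unmatched rows get NULL for `users b`'s columns.
Matching on a.uid <> b.uid. A NULL in a compared column never satisfies the condition.
- uid=8: 3 matching b row(s), so 3 row(s) emitted.
- uid=6: 2 matching b row(s), so 2 row(s) emitted.
- uid=3: 3 matching b row(s), so 3 row(s) emitted.
- uid=NULL: no b row matches, row kept with b columns NULL.
- uid=6: 2 matching b row(s), so 2 row(s) emitted.

(3, Liam, Eve, 6); (3, Liam, Grace, 6); (3, Liam, Wendy, 8); (6, Eve, Liam, 3); (6, Eve, Wendy, 8); (6, Grace, Liam, 3); (6, Grace, Wendy, 8); (8, Wendy, Eve, 6); (8, Wendy, Grace, 6); (8, Wendy, Liam, 3); (NULL, Pia, NULL, NULL)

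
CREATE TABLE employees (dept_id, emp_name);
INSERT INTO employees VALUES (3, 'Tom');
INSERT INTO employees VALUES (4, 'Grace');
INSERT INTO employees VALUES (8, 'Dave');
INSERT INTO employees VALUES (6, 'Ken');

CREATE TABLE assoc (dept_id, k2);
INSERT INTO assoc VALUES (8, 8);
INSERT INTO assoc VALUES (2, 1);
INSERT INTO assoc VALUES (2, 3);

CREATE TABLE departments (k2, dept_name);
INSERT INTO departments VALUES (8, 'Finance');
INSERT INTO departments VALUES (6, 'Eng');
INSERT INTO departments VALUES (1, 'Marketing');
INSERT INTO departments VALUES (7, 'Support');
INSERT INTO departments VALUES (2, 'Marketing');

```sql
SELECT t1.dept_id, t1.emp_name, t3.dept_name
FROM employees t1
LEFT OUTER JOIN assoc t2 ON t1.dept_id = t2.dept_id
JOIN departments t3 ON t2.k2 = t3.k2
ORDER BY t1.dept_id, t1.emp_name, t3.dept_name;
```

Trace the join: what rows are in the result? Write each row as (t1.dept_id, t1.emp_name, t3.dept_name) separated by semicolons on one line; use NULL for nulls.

Joins associate left-to-right: employees LEFT JOIN assoc on dept_id gives 4 intermediate row(s).
Then INNER JOIN `departments t3` on k2: keep only rows whose t2.k2 appears in t3.

(8, Dave, Finance)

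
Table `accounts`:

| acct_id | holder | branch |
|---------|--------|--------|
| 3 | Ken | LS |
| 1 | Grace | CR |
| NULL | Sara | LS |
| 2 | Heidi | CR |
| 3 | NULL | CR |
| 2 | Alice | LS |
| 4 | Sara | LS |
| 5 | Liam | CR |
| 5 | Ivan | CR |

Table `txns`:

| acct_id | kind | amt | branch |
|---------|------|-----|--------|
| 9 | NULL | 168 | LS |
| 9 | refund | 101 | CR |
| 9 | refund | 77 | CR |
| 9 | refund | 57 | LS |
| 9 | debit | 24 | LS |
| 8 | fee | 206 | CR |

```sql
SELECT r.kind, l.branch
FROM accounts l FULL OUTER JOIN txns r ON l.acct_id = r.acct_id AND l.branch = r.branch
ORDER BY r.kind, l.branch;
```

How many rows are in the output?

FULL OUTER JOIN keeps every row from both sides; unmatched rows get NULL for the other side's columns.
Matching on l.acct_id = r.acct_id AND l.branch = r.branch. A NULL in a compared column never satisfies the condition.
Matched pairs: 0; unmatched l rows kept: 9; unmatched r rows kept: 6.
Total: 0 matched + 15 padded = 15 rows.

15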